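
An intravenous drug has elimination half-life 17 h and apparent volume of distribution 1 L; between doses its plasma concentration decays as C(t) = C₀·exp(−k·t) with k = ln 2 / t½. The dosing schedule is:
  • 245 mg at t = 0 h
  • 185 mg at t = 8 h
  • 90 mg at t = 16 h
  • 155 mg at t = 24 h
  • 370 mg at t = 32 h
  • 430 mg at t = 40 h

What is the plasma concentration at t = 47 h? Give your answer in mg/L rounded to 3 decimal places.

683.830 mg/L

k = ln 2 / 17 = 0.04077 per h
Dose 1 (245 mg at t=0 h): 245·exp(−0.04077·47) = 36.050 mg/L
Dose 2 (185 mg at t=8 h): 185·exp(−0.04077·39) = 37.720 mg/L
Dose 3 (90 mg at t=16 h): 90·exp(−0.04077·31) = 25.428 mg/L
Dose 4 (155 mg at t=24 h): 155·exp(−0.04077·23) = 60.681 mg/L
Dose 5 (370 mg at t=32 h): 370·exp(−0.04077·15) = 200.718 mg/L
Dose 6 (430 mg at t=40 h): 430·exp(−0.04077·7) = 323.232 mg/L
C(47) = 36.050 + 37.720 + 25.428 + 60.681 + 200.718 + 323.232 = 683.830 mg/L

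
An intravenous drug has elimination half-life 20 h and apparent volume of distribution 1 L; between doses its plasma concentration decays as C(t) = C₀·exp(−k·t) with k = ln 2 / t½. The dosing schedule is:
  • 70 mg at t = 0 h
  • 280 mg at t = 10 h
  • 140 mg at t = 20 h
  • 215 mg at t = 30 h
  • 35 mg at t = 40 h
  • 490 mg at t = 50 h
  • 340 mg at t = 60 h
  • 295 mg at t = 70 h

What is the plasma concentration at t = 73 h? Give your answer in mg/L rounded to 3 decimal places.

822.370 mg/L

k = ln 2 / 20 = 0.03466 per h
Dose 1 (70 mg at t=0 h): 70·exp(−0.03466·73) = 5.576 mg/L
Dose 2 (280 mg at t=10 h): 280·exp(−0.03466·63) = 31.544 mg/L
Dose 3 (140 mg at t=20 h): 140·exp(−0.03466·53) = 22.305 mg/L
Dose 4 (215 mg at t=30 h): 215·exp(−0.03466·43) = 48.442 mg/L
Dose 5 (35 mg at t=40 h): 35·exp(−0.03466·33) = 11.152 mg/L
Dose 6 (490 mg at t=50 h): 490·exp(−0.03466·23) = 220.806 mg/L
Dose 7 (340 mg at t=60 h): 340·exp(−0.03466·13) = 216.675 mg/L
Dose 8 (295 mg at t=70 h): 295·exp(−0.03466·3) = 265.869 mg/L
C(73) = 5.576 + 31.544 + 22.305 + 48.442 + 11.152 + 220.806 + 216.675 + 265.869 = 822.370 mg/L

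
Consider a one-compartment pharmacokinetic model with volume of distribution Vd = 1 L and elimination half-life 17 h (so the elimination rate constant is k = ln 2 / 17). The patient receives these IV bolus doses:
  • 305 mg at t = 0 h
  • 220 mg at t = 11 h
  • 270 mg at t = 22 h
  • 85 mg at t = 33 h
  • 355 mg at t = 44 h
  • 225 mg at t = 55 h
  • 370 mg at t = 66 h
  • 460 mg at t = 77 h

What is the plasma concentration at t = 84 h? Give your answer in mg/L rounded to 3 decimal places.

715.171 mg/L

k = ln 2 / 17 = 0.04077 per h
Dose 1 (305 mg at t=0 h): 305·exp(−0.04077·84) = 9.928 mg/L
Dose 2 (220 mg at t=11 h): 220·exp(−0.04077·73) = 11.214 mg/L
Dose 3 (270 mg at t=22 h): 270·exp(−0.04077·62) = 21.552 mg/L
Dose 4 (85 mg at t=33 h): 85·exp(−0.04077·51) = 10.625 mg/L
Dose 5 (355 mg at t=44 h): 355·exp(−0.04077·40) = 69.490 mg/L
Dose 6 (225 mg at t=55 h): 225·exp(−0.04077·29) = 68.970 mg/L
Dose 7 (370 mg at t=66 h): 370·exp(−0.04077·18) = 177.609 mg/L
Dose 8 (460 mg at t=77 h): 460·exp(−0.04077·7) = 345.784 mg/L
C(84) = 9.928 + 11.214 + 21.552 + 10.625 + 69.490 + 68.970 + 177.609 + 345.784 = 715.171 mg/L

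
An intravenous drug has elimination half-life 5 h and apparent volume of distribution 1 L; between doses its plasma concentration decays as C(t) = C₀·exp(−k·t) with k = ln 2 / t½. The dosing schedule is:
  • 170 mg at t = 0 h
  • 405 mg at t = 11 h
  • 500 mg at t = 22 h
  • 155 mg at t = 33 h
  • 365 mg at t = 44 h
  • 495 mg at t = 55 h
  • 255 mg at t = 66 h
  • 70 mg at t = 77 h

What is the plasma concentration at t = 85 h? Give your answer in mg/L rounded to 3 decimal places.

k = ln 2 / 5 = 0.13863 per h
Dose 1 (170 mg at t=0 h): 170·exp(−0.13863·85) = 0.001 mg/L
Dose 2 (405 mg at t=11 h): 405·exp(−0.13863·74) = 0.014 mg/L
Dose 3 (500 mg at t=22 h): 500·exp(−0.13863·63) = 0.081 mg/L
Dose 4 (155 mg at t=33 h): 155·exp(−0.13863·52) = 0.115 mg/L
Dose 5 (365 mg at t=44 h): 365·exp(−0.13863·41) = 1.241 mg/L
Dose 6 (495 mg at t=55 h): 495·exp(−0.13863·30) = 7.734 mg/L
Dose 7 (255 mg at t=66 h): 255·exp(−0.13863·19) = 18.307 mg/L
Dose 8 (70 mg at t=77 h): 70·exp(−0.13863·8) = 23.091 mg/L
C(85) = 0.001 + 0.014 + 0.081 + 0.115 + 1.241 + 7.734 + 18.307 + 23.091 = 50.585 mg/L

50.585 mg/L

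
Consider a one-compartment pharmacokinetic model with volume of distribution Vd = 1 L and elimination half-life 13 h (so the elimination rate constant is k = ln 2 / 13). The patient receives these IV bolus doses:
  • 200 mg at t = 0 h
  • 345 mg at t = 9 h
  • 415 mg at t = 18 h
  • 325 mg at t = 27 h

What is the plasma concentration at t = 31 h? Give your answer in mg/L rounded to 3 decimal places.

615.131 mg/L

k = ln 2 / 13 = 0.05332 per h
Dose 1 (200 mg at t=0 h): 200·exp(−0.05332·31) = 38.299 mg/L
Dose 2 (345 mg at t=9 h): 345·exp(−0.05332·22) = 106.754 mg/L
Dose 3 (415 mg at t=18 h): 415·exp(−0.05332·13) = 207.500 mg/L
Dose 4 (325 mg at t=27 h): 325·exp(−0.05332·4) = 262.578 mg/L
C(31) = 38.299 + 106.754 + 207.500 + 262.578 = 615.131 mg/L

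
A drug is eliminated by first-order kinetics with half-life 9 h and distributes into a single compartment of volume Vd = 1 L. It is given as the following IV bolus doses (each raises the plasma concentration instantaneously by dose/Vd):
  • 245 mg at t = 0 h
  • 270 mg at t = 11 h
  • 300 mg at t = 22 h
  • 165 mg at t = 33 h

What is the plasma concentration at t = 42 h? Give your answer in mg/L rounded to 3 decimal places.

k = ln 2 / 9 = 0.07702 per h
Dose 1 (245 mg at t=0 h): 245·exp(−0.07702·42) = 9.646 mg/L
Dose 2 (270 mg at t=11 h): 270·exp(−0.07702·31) = 24.802 mg/L
Dose 3 (300 mg at t=22 h): 300·exp(−0.07702·20) = 64.293 mg/L
Dose 4 (165 mg at t=33 h): 165·exp(−0.07702·9) = 82.500 mg/L
C(42) = 9.646 + 24.802 + 64.293 + 82.500 = 181.241 mg/L

181.241 mg/L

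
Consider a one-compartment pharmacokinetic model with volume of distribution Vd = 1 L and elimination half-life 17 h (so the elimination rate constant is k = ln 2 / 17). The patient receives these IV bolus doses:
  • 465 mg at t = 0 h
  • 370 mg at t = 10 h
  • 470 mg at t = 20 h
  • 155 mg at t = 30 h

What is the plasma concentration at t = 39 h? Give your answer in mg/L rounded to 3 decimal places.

532.214 mg/L

k = ln 2 / 17 = 0.04077 per h
Dose 1 (465 mg at t=0 h): 465·exp(−0.04077·39) = 94.810 mg/L
Dose 2 (370 mg at t=10 h): 370·exp(−0.04077·29) = 113.417 mg/L
Dose 3 (470 mg at t=20 h): 470·exp(−0.04077·19) = 216.597 mg/L
Dose 4 (155 mg at t=30 h): 155·exp(−0.04077·9) = 107.390 mg/L
C(39) = 94.810 + 113.417 + 216.597 + 107.390 = 532.214 mg/L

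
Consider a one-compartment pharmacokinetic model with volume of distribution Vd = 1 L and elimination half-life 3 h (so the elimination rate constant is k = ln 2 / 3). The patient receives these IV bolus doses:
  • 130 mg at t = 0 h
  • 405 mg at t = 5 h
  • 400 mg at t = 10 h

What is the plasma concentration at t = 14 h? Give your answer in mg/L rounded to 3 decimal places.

214.484 mg/L

k = ln 2 / 3 = 0.23105 per h
Dose 1 (130 mg at t=0 h): 130·exp(−0.23105·14) = 5.118 mg/L
Dose 2 (405 mg at t=5 h): 405·exp(−0.23105·9) = 50.625 mg/L
Dose 3 (400 mg at t=10 h): 400·exp(−0.23105·4) = 158.740 mg/L
C(14) = 5.118 + 50.625 + 158.740 = 214.484 mg/L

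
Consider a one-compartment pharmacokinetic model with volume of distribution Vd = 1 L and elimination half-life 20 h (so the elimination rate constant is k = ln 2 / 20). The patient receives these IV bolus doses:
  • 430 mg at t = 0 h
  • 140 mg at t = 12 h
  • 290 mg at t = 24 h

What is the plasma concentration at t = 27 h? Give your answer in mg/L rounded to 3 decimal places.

k = ln 2 / 20 = 0.03466 per h
Dose 1 (430 mg at t=0 h): 430·exp(−0.03466·27) = 168.686 mg/L
Dose 2 (140 mg at t=12 h): 140·exp(−0.03466·15) = 83.244 mg/L
Dose 3 (290 mg at t=24 h): 290·exp(−0.03466·3) = 261.363 mg/L
C(27) = 168.686 + 83.244 + 261.363 = 513.293 mg/L

513.293 mg/L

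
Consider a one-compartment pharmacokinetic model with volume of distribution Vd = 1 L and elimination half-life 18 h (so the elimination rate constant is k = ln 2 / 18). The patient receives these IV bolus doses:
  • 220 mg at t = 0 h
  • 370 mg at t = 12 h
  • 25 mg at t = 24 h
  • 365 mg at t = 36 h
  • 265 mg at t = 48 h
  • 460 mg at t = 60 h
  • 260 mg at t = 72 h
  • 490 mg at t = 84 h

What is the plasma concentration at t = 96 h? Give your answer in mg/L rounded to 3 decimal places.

k = ln 2 / 18 = 0.03851 per h
Dose 1 (220 mg at t=0 h): 220·exp(−0.03851·96) = 5.457 mg/L
Dose 2 (370 mg at t=12 h): 370·exp(−0.03851·84) = 14.568 mg/L
Dose 3 (25 mg at t=24 h): 25·exp(−0.03851·72) = 1.562 mg/L
Dose 4 (365 mg at t=36 h): 365·exp(−0.03851·60) = 36.213 mg/L
Dose 5 (265 mg at t=48 h): 265·exp(−0.03851·48) = 41.735 mg/L
Dose 6 (460 mg at t=60 h): 460·exp(−0.03851·36) = 115.000 mg/L
Dose 7 (260 mg at t=72 h): 260·exp(−0.03851·24) = 103.181 mg/L
Dose 8 (490 mg at t=84 h): 490·exp(−0.03851·12) = 308.681 mg/L
C(96) = 5.457 + 14.568 + 1.562 + 36.213 + 41.735 + 115.000 + 103.181 + 308.681 = 626.396 mg/L

626.396 mg/L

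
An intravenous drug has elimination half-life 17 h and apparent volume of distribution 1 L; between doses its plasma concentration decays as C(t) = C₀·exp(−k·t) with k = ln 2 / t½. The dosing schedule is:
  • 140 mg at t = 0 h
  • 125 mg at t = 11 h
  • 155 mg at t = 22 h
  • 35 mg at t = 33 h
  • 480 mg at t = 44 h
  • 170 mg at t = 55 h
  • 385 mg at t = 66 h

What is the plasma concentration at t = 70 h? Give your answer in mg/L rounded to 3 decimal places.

k = ln 2 / 17 = 0.04077 per h
Dose 1 (140 mg at t=0 h): 140·exp(−0.04077·70) = 8.065 mg/L
Dose 2 (125 mg at t=11 h): 125·exp(−0.04077·59) = 11.276 mg/L
Dose 3 (155 mg at t=22 h): 155·exp(−0.04077·48) = 21.896 mg/L
Dose 4 (35 mg at t=33 h): 35·exp(−0.04077·37) = 7.743 mg/L
Dose 5 (480 mg at t=44 h): 480·exp(−0.04077·26) = 166.281 mg/L
Dose 6 (170 mg at t=55 h): 170·exp(−0.04077·15) = 92.222 mg/L
Dose 7 (385 mg at t=66 h): 385·exp(−0.04077·4) = 327.062 mg/L
C(70) = 8.065 + 11.276 + 21.896 + 7.743 + 166.281 + 92.222 + 327.062 = 634.544 mg/L

634.544 mg/L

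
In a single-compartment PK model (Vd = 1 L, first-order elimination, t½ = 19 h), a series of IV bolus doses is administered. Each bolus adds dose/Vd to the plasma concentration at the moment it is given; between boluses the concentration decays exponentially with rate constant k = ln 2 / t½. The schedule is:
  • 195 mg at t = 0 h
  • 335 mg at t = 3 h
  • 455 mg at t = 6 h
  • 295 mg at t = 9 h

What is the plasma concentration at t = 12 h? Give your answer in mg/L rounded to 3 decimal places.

k = ln 2 / 19 = 0.03648 per h
Dose 1 (195 mg at t=0 h): 195·exp(−0.03648·12) = 125.867 mg/L
Dose 2 (335 mg at t=3 h): 335·exp(−0.03648·9) = 241.241 mg/L
Dose 3 (455 mg at t=6 h): 455·exp(−0.03648·6) = 365.552 mg/L
Dose 4 (295 mg at t=9 h): 295·exp(−0.03648·3) = 264.418 mg/L
C(12) = 125.867 + 241.241 + 365.552 + 264.418 = 997.078 mg/L

997.078 mg/L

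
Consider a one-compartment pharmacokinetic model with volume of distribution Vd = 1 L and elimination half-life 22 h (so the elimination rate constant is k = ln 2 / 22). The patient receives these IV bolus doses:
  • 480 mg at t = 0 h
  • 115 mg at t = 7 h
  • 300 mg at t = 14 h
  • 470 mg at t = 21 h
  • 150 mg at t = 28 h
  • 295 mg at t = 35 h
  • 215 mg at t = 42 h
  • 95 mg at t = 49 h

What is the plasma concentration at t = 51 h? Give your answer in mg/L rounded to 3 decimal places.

k = ln 2 / 22 = 0.03151 per h
Dose 1 (480 mg at t=0 h): 480·exp(−0.03151·51) = 96.250 mg/L
Dose 2 (115 mg at t=7 h): 115·exp(−0.03151·44) = 28.750 mg/L
Dose 3 (300 mg at t=14 h): 300·exp(−0.03151·37) = 93.507 mg/L
Dose 4 (470 mg at t=21 h): 470·exp(−0.03151·30) = 182.643 mg/L
Dose 5 (150 mg at t=28 h): 150·exp(−0.03151·23) = 72.674 mg/L
Dose 6 (295 mg at t=35 h): 295·exp(−0.03151·16) = 178.193 mg/L
Dose 7 (215 mg at t=42 h): 215·exp(−0.03151·9) = 161.916 mg/L
Dose 8 (95 mg at t=49 h): 95·exp(−0.03151·2) = 89.198 mg/L
C(51) = 96.250 + 28.750 + 93.507 + 182.643 + 72.674 + 178.193 + 161.916 + 89.198 = 903.131 mg/L

903.131 mg/L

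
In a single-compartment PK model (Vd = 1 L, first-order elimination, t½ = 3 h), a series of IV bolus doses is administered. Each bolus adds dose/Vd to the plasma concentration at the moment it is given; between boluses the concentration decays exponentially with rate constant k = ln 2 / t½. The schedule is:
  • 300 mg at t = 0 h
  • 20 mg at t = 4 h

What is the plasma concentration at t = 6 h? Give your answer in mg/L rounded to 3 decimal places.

87.599 mg/L

k = ln 2 / 3 = 0.23105 per h
Dose 1 (300 mg at t=0 h): 300·exp(−0.23105·6) = 75.000 mg/L
Dose 2 (20 mg at t=4 h): 20·exp(−0.23105·2) = 12.599 mg/L
C(6) = 75.000 + 12.599 = 87.599 mg/L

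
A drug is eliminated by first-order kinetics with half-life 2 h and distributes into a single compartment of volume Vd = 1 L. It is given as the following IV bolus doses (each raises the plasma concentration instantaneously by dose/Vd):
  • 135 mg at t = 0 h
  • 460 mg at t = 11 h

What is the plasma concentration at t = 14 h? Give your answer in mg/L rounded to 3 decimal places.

163.689 mg/L

k = ln 2 / 2 = 0.34657 per h
Dose 1 (135 mg at t=0 h): 135·exp(−0.34657·14) = 1.055 mg/L
Dose 2 (460 mg at t=11 h): 460·exp(−0.34657·3) = 162.635 mg/L
C(14) = 1.055 + 162.635 = 163.689 mg/L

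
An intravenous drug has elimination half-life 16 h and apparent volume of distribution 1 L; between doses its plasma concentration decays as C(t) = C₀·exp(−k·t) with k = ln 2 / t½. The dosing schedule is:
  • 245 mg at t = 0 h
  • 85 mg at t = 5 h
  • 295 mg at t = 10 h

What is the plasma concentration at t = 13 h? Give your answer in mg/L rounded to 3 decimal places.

458.653 mg/L

k = ln 2 / 16 = 0.04332 per h
Dose 1 (245 mg at t=0 h): 245·exp(−0.04332·13) = 139.502 mg/L
Dose 2 (85 mg at t=5 h): 85·exp(−0.04332·8) = 60.104 mg/L
Dose 3 (295 mg at t=10 h): 295·exp(−0.04332·3) = 259.047 mg/L
C(13) = 139.502 + 60.104 + 259.047 = 458.653 mg/L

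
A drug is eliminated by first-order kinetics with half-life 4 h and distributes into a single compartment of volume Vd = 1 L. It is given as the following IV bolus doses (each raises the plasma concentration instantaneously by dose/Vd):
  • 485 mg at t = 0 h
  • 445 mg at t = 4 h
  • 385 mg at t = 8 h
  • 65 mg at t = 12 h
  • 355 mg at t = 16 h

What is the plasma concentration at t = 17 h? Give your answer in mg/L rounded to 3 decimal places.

k = ln 2 / 4 = 0.17329 per h
Dose 1 (485 mg at t=0 h): 485·exp(−0.17329·17) = 25.490 mg/L
Dose 2 (445 mg at t=4 h): 445·exp(−0.17329·13) = 46.775 mg/L
Dose 3 (385 mg at t=8 h): 385·exp(−0.17329·9) = 80.936 mg/L
Dose 4 (65 mg at t=12 h): 65·exp(−0.17329·5) = 27.329 mg/L
Dose 5 (355 mg at t=16 h): 355·exp(−0.17329·1) = 298.518 mg/L
C(17) = 25.490 + 46.775 + 80.936 + 27.329 + 298.518 = 479.048 mg/L

479.048 mg/L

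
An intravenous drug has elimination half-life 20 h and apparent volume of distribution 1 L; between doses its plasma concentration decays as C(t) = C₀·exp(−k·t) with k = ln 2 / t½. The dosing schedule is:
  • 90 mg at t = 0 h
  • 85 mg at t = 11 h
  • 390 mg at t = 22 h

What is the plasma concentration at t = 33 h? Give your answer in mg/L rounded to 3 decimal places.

334.709 mg/L

k = ln 2 / 20 = 0.03466 per h
Dose 1 (90 mg at t=0 h): 90·exp(−0.03466·33) = 28.678 mg/L
Dose 2 (85 mg at t=11 h): 85·exp(−0.03466·22) = 39.654 mg/L
Dose 3 (390 mg at t=22 h): 390·exp(−0.03466·11) = 266.378 mg/L
C(33) = 28.678 + 39.654 + 266.378 = 334.709 mg/L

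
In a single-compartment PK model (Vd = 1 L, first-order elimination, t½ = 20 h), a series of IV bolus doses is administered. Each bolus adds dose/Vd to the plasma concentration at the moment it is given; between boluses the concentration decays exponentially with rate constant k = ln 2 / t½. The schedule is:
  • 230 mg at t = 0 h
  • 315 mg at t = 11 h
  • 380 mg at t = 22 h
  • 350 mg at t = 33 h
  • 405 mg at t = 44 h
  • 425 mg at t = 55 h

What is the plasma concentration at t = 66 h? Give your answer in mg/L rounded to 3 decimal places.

743.626 mg/L

k = ln 2 / 20 = 0.03466 per h
Dose 1 (230 mg at t=0 h): 230·exp(−0.03466·66) = 23.352 mg/L
Dose 2 (315 mg at t=11 h): 315·exp(−0.03466·55) = 46.825 mg/L
Dose 3 (380 mg at t=22 h): 380·exp(−0.03466·44) = 82.702 mg/L
Dose 4 (350 mg at t=33 h): 350·exp(−0.03466·33) = 111.524 mg/L
Dose 5 (405 mg at t=44 h): 405·exp(−0.03466·22) = 188.939 mg/L
Dose 6 (425 mg at t=55 h): 425·exp(−0.03466·11) = 290.284 mg/L
C(66) = 23.352 + 46.825 + 82.702 + 111.524 + 188.939 + 290.284 = 743.626 mg/L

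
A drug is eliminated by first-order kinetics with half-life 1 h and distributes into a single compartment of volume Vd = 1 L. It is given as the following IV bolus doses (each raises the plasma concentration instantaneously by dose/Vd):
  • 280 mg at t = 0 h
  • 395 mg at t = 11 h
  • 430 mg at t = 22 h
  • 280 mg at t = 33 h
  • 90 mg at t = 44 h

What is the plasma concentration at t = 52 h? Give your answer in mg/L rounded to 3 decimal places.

k = ln 2 / 1 = 0.69315 per h
Dose 1 (280 mg at t=0 h): 280·exp(−0.69315·52) = 0.000 mg/L
Dose 2 (395 mg at t=11 h): 395·exp(−0.69315·41) = 0.000 mg/L
Dose 3 (430 mg at t=22 h): 430·exp(−0.69315·30) = 0.000 mg/L
Dose 4 (280 mg at t=33 h): 280·exp(−0.69315·19) = 0.001 mg/L
Dose 5 (90 mg at t=44 h): 90·exp(−0.69315·8) = 0.352 mg/L
C(52) = 0.000 + 0.000 + 0.000 + 0.001 + 0.352 = 0.352 mg/L

0.352 mg/L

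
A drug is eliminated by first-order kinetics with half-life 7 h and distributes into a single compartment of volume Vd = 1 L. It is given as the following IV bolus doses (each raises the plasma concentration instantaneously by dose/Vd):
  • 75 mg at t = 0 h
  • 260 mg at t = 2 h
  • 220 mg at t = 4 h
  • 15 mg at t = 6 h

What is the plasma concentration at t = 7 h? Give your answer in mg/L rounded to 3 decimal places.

k = ln 2 / 7 = 0.09902 per h
Dose 1 (75 mg at t=0 h): 75·exp(−0.09902·7) = 37.500 mg/L
Dose 2 (260 mg at t=2 h): 260·exp(−0.09902·5) = 158.472 mg/L
Dose 3 (220 mg at t=4 h): 220·exp(−0.09902·3) = 163.459 mg/L
Dose 4 (15 mg at t=6 h): 15·exp(−0.09902·1) = 13.586 mg/L
C(7) = 37.500 + 158.472 + 163.459 + 13.586 = 373.017 mg/L

373.017 mg/L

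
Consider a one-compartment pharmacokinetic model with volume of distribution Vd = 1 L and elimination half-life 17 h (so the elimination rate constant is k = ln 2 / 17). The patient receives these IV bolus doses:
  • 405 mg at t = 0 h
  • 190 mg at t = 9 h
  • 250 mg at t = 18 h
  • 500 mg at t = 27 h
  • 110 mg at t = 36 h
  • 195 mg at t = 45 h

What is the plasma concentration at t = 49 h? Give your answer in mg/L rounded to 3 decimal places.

597.041 mg/L

k = ln 2 / 17 = 0.04077 per h
Dose 1 (405 mg at t=0 h): 405·exp(−0.04077·49) = 54.926 mg/L
Dose 2 (190 mg at t=9 h): 190·exp(−0.04077·40) = 37.192 mg/L
Dose 3 (250 mg at t=18 h): 250·exp(−0.04077·31) = 70.632 mg/L
Dose 4 (500 mg at t=27 h): 500·exp(−0.04077·22) = 203.893 mg/L
Dose 5 (110 mg at t=36 h): 110·exp(−0.04077·13) = 64.743 mg/L
Dose 6 (195 mg at t=45 h): 195·exp(−0.04077·4) = 165.655 mg/L
C(49) = 54.926 + 37.192 + 70.632 + 203.893 + 64.743 + 165.655 = 597.041 mg/L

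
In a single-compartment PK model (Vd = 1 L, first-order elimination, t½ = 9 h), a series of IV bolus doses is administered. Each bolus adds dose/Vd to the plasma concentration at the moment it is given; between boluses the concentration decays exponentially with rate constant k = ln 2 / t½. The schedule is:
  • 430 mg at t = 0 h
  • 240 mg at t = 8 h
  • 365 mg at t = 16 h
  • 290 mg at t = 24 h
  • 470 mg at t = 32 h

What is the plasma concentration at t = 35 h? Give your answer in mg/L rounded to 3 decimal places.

640.852 mg/L

k = ln 2 / 9 = 0.07702 per h
Dose 1 (430 mg at t=0 h): 430·exp(−0.07702·35) = 29.027 mg/L
Dose 2 (240 mg at t=8 h): 240·exp(−0.07702·27) = 30.000 mg/L
Dose 3 (365 mg at t=16 h): 365·exp(−0.07702·19) = 84.486 mg/L
Dose 4 (290 mg at t=24 h): 290·exp(−0.07702·11) = 124.300 mg/L
Dose 5 (470 mg at t=32 h): 470·exp(−0.07702·3) = 373.039 mg/L
C(35) = 29.027 + 30.000 + 84.486 + 124.300 + 373.039 = 640.852 mg/L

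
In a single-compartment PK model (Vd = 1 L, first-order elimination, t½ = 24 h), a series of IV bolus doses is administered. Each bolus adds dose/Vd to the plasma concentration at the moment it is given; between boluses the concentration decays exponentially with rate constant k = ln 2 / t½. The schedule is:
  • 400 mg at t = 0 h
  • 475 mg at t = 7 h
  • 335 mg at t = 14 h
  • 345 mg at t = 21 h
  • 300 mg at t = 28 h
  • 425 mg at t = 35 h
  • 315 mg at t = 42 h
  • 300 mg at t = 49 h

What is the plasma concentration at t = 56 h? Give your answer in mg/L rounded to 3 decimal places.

1240.578 mg/L

k = ln 2 / 24 = 0.02888 per h
Dose 1 (400 mg at t=0 h): 400·exp(−0.02888·56) = 79.370 mg/L
Dose 2 (475 mg at t=7 h): 475·exp(−0.02888·49) = 115.369 mg/L
Dose 3 (335 mg at t=14 h): 335·exp(−0.02888·42) = 99.596 mg/L
Dose 4 (345 mg at t=21 h): 345·exp(−0.02888·35) = 125.550 mg/L
Dose 5 (300 mg at t=28 h): 300·exp(−0.02888·28) = 133.635 mg/L
Dose 6 (425 mg at t=35 h): 425·exp(−0.02888·21) = 231.733 mg/L
Dose 7 (315 mg at t=42 h): 315·exp(−0.02888·14) = 210.237 mg/L
Dose 8 (300 mg at t=49 h): 300·exp(−0.02888·7) = 245.087 mg/L
C(56) = 79.370 + 115.369 + 99.596 + 125.550 + 133.635 + 231.733 + 210.237 + 245.087 = 1240.578 mg/L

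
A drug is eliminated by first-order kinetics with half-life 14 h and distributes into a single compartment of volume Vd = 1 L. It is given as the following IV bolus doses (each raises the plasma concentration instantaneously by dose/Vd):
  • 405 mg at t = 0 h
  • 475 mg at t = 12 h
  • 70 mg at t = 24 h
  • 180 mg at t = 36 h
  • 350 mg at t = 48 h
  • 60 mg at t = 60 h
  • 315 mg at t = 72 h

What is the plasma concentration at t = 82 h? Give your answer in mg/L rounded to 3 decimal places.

k = ln 2 / 14 = 0.04951 per h
Dose 1 (405 mg at t=0 h): 405·exp(−0.04951·82) = 6.987 mg/L
Dose 2 (475 mg at t=12 h): 475·exp(−0.04951·70) = 14.844 mg/L
Dose 3 (70 mg at t=24 h): 70·exp(−0.04951·58) = 3.963 mg/L
Dose 4 (180 mg at t=36 h): 180·exp(−0.04951·46) = 18.458 mg/L
Dose 5 (350 mg at t=48 h): 350·exp(−0.04951·34) = 65.012 mg/L
Dose 6 (60 mg at t=60 h): 60·exp(−0.04951·22) = 20.189 mg/L
Dose 7 (315 mg at t=72 h): 315·exp(−0.04951·10) = 191.995 mg/L
C(82) = 6.987 + 14.844 + 3.963 + 18.458 + 65.012 + 20.189 + 191.995 = 321.446 mg/L

321.446 mg/L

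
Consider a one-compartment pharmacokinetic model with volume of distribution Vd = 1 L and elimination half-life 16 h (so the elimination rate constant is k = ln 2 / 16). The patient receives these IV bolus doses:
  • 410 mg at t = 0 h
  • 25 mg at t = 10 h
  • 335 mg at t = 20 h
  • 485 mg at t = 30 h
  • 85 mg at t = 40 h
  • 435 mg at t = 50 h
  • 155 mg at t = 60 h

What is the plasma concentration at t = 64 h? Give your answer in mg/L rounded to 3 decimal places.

586.596 mg/L

k = ln 2 / 16 = 0.04332 per h
Dose 1 (410 mg at t=0 h): 410·exp(−0.04332·64) = 25.625 mg/L
Dose 2 (25 mg at t=10 h): 25·exp(−0.04332·54) = 2.410 mg/L
Dose 3 (335 mg at t=20 h): 335·exp(−0.04332·44) = 49.798 mg/L
Dose 4 (485 mg at t=30 h): 485·exp(−0.04332·34) = 111.187 mg/L
Dose 5 (85 mg at t=40 h): 85·exp(−0.04332·24) = 30.052 mg/L
Dose 6 (435 mg at t=50 h): 435·exp(−0.04332·14) = 237.185 mg/L
Dose 7 (155 mg at t=60 h): 155·exp(−0.04332·4) = 130.339 mg/L
C(64) = 25.625 + 2.410 + 49.798 + 111.187 + 30.052 + 237.185 + 130.339 = 586.596 mg/L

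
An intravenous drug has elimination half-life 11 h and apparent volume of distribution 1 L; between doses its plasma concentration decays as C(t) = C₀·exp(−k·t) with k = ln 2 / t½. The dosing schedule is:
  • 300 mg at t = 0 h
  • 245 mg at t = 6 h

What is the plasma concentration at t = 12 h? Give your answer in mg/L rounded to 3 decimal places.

k = ln 2 / 11 = 0.06301 per h
Dose 1 (300 mg at t=0 h): 300·exp(−0.06301·12) = 140.840 mg/L
Dose 2 (245 mg at t=6 h): 245·exp(−0.06301·6) = 167.868 mg/L
C(12) = 140.840 + 167.868 = 308.708 mg/L

308.708 mg/L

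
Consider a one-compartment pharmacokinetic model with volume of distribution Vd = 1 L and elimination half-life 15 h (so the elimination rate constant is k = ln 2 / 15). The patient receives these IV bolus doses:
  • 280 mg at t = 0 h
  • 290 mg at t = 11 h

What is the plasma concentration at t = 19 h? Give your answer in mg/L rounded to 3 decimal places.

k = ln 2 / 15 = 0.04621 per h
Dose 1 (280 mg at t=0 h): 280·exp(−0.04621·19) = 116.373 mg/L
Dose 2 (290 mg at t=11 h): 290·exp(−0.04621·8) = 200.377 mg/L
C(19) = 116.373 + 200.377 = 316.751 mg/L

316.751 mg/L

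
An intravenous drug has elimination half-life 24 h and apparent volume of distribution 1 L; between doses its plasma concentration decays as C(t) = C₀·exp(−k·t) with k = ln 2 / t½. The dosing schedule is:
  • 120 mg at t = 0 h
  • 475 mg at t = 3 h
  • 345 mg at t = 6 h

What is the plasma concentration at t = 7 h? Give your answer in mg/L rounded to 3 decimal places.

856.390 mg/L

k = ln 2 / 24 = 0.02888 per h
Dose 1 (120 mg at t=0 h): 120·exp(−0.02888·7) = 98.035 mg/L
Dose 2 (475 mg at t=3 h): 475·exp(−0.02888·4) = 423.177 mg/L
Dose 3 (345 mg at t=6 h): 345·exp(−0.02888·1) = 335.179 mg/L
C(7) = 98.035 + 423.177 + 335.179 = 856.390 mg/L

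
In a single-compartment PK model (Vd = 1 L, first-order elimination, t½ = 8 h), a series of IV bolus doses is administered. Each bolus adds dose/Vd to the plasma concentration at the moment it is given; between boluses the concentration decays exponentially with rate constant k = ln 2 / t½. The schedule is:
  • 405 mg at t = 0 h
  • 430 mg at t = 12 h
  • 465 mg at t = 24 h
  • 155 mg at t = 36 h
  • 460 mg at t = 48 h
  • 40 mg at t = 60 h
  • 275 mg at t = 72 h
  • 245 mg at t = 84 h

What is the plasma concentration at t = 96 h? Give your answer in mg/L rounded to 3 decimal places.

132.111 mg/L

k = ln 2 / 8 = 0.08664 per h
Dose 1 (405 mg at t=0 h): 405·exp(−0.08664·96) = 0.099 mg/L
Dose 2 (430 mg at t=12 h): 430·exp(−0.08664·84) = 0.297 mg/L
Dose 3 (465 mg at t=24 h): 465·exp(−0.08664·72) = 0.908 mg/L
Dose 4 (155 mg at t=36 h): 155·exp(−0.08664·60) = 0.856 mg/L
Dose 5 (460 mg at t=48 h): 460·exp(−0.08664·48) = 7.188 mg/L
Dose 6 (40 mg at t=60 h): 40·exp(−0.08664·36) = 1.768 mg/L
Dose 7 (275 mg at t=72 h): 275·exp(−0.08664·24) = 34.375 mg/L
Dose 8 (245 mg at t=84 h): 245·exp(−0.08664·12) = 86.621 mg/L
C(96) = 0.099 + 0.297 + 0.908 + 0.856 + 7.188 + 1.768 + 34.375 + 86.621 = 132.111 mg/L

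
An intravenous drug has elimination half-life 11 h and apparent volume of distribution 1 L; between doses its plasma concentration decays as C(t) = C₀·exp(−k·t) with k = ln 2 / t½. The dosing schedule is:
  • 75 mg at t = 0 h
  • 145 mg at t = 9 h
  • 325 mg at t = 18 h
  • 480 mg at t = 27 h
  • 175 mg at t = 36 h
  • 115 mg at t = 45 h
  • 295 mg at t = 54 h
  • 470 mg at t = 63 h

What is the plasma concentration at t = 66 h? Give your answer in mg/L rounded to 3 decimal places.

k = ln 2 / 11 = 0.06301 per h
Dose 1 (75 mg at t=0 h): 75·exp(−0.06301·66) = 1.172 mg/L
Dose 2 (145 mg at t=9 h): 145·exp(−0.06301·57) = 3.995 mg/L
Dose 3 (325 mg at t=18 h): 325·exp(−0.06301·48) = 15.787 mg/L
Dose 4 (480 mg at t=27 h): 480·exp(−0.06301·39) = 41.111 mg/L
Dose 5 (175 mg at t=36 h): 175·exp(−0.06301·30) = 26.427 mg/L
Dose 6 (115 mg at t=45 h): 115·exp(−0.06301·21) = 30.620 mg/L
Dose 7 (295 mg at t=54 h): 295·exp(−0.06301·12) = 138.492 mg/L
Dose 8 (470 mg at t=63 h): 470·exp(−0.06301·3) = 389.044 mg/L
C(66) = 1.172 + 3.995 + 15.787 + 41.111 + 26.427 + 30.620 + 138.492 + 389.044 = 646.647 mg/L

646.647 mg/L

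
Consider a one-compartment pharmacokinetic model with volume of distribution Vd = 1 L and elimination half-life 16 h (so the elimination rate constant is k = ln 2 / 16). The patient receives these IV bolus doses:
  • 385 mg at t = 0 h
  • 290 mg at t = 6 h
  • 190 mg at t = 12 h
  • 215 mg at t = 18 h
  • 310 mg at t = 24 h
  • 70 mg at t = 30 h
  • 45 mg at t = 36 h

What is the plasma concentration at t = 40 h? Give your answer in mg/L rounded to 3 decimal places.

512.153 mg/L

k = ln 2 / 16 = 0.04332 per h
Dose 1 (385 mg at t=0 h): 385·exp(−0.04332·40) = 68.059 mg/L
Dose 2 (290 mg at t=6 h): 290·exp(−0.04332·34) = 66.483 mg/L
Dose 3 (190 mg at t=12 h): 190·exp(−0.04332·28) = 56.487 mg/L
Dose 4 (215 mg at t=18 h): 215·exp(−0.04332·22) = 82.894 mg/L
Dose 5 (310 mg at t=24 h): 310·exp(−0.04332·16) = 155.000 mg/L
Dose 6 (70 mg at t=30 h): 70·exp(−0.04332·10) = 45.389 mg/L
Dose 7 (45 mg at t=36 h): 45·exp(−0.04332·4) = 37.840 mg/L
C(40) = 68.059 + 66.483 + 56.487 + 82.894 + 155.000 + 45.389 + 37.840 = 512.153 mg/L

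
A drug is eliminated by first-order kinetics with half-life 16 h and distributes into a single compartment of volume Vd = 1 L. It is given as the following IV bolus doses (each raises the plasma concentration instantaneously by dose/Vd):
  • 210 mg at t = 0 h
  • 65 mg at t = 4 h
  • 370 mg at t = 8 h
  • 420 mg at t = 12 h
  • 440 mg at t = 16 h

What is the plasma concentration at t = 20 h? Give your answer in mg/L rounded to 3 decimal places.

k = ln 2 / 16 = 0.04332 per h
Dose 1 (210 mg at t=0 h): 210·exp(−0.04332·20) = 88.294 mg/L
Dose 2 (65 mg at t=4 h): 65·exp(−0.04332·16) = 32.500 mg/L
Dose 3 (370 mg at t=8 h): 370·exp(−0.04332·12) = 220.003 mg/L
Dose 4 (420 mg at t=12 h): 420·exp(−0.04332·8) = 296.985 mg/L
Dose 5 (440 mg at t=16 h): 440·exp(−0.04332·4) = 369.994 mg/L
C(20) = 88.294 + 32.500 + 220.003 + 296.985 + 369.994 = 1007.777 mg/L

1007.777 mg/L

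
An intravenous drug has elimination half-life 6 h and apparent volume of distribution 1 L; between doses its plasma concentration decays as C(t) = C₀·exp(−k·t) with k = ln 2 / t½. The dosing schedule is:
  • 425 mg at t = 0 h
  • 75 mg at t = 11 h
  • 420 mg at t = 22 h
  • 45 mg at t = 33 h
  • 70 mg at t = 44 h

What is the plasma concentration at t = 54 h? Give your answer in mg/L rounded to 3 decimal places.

k = ln 2 / 6 = 0.11552 per h
Dose 1 (425 mg at t=0 h): 425·exp(−0.11552·54) = 0.830 mg/L
Dose 2 (75 mg at t=11 h): 75·exp(−0.11552·43) = 0.522 mg/L
Dose 3 (420 mg at t=22 h): 420·exp(−0.11552·32) = 10.417 mg/L
Dose 4 (45 mg at t=33 h): 45·exp(−0.11552·21) = 3.977 mg/L
Dose 5 (70 mg at t=44 h): 70·exp(−0.11552·10) = 22.049 mg/L
C(54) = 0.830 + 0.522 + 10.417 + 3.977 + 22.049 = 37.796 mg/L

37.796 mg/L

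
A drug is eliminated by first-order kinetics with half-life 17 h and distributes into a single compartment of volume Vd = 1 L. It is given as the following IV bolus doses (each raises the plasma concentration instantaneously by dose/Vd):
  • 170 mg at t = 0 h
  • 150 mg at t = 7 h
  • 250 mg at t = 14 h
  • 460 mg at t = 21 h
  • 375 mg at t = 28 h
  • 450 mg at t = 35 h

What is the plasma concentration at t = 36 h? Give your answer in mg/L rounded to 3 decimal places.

1139.287 mg/L

k = ln 2 / 17 = 0.04077 per h
Dose 1 (170 mg at t=0 h): 170·exp(−0.04077·36) = 39.172 mg/L
Dose 2 (150 mg at t=7 h): 150·exp(−0.04077·29) = 45.980 mg/L
Dose 3 (250 mg at t=14 h): 250·exp(−0.04077·22) = 101.946 mg/L
Dose 4 (460 mg at t=21 h): 460·exp(−0.04077·15) = 249.542 mg/L
Dose 5 (375 mg at t=28 h): 375·exp(−0.04077·8) = 270.626 mg/L
Dose 6 (450 mg at t=35 h): 450·exp(−0.04077·1) = 432.021 mg/L
C(36) = 39.172 + 45.980 + 101.946 + 249.542 + 270.626 + 432.021 = 1139.287 mg/L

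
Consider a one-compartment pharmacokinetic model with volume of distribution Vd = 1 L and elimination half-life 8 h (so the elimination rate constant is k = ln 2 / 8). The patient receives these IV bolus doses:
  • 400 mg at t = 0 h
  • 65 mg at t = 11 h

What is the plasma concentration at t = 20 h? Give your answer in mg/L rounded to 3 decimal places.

100.513 mg/L

k = ln 2 / 8 = 0.08664 per h
Dose 1 (400 mg at t=0 h): 400·exp(−0.08664·20) = 70.711 mg/L
Dose 2 (65 mg at t=11 h): 65·exp(−0.08664·9) = 29.803 mg/L
C(20) = 70.711 + 29.803 = 100.513 mg/L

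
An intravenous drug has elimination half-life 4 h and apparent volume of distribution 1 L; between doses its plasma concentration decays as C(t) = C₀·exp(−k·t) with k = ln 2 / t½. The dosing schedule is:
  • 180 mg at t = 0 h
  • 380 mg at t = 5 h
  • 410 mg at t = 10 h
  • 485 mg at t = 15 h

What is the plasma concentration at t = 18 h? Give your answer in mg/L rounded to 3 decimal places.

438.780 mg/L

k = ln 2 / 4 = 0.17329 per h
Dose 1 (180 mg at t=0 h): 180·exp(−0.17329·18) = 7.955 mg/L
Dose 2 (380 mg at t=5 h): 380·exp(−0.17329·13) = 39.943 mg/L
Dose 3 (410 mg at t=10 h): 410·exp(−0.17329·8) = 102.500 mg/L
Dose 4 (485 mg at t=15 h): 485·exp(−0.17329·3) = 288.383 mg/L
C(18) = 7.955 + 39.943 + 102.500 + 288.383 = 438.780 mg/L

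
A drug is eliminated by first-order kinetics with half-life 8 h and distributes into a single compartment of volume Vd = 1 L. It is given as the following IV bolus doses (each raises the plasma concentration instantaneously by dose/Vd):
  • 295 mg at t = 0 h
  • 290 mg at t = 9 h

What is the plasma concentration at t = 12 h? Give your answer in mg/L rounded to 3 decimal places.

k = ln 2 / 8 = 0.08664 per h
Dose 1 (295 mg at t=0 h): 295·exp(−0.08664·12) = 104.298 mg/L
Dose 2 (290 mg at t=9 h): 290·exp(−0.08664·3) = 223.621 mg/L
C(12) = 104.298 + 223.621 = 327.919 mg/L

327.919 mg/L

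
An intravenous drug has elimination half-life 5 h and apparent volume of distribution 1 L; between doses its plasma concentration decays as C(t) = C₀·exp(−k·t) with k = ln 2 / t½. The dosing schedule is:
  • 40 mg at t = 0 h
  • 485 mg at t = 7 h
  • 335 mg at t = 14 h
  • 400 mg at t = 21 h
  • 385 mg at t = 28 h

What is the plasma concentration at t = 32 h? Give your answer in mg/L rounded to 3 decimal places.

k = ln 2 / 5 = 0.13863 per h
Dose 1 (40 mg at t=0 h): 40·exp(−0.13863·32) = 0.474 mg/L
Dose 2 (485 mg at t=7 h): 485·exp(−0.13863·25) = 15.156 mg/L
Dose 3 (335 mg at t=14 h): 335·exp(−0.13863·18) = 27.627 mg/L
Dose 4 (400 mg at t=21 h): 400·exp(−0.13863·11) = 87.055 mg/L
Dose 5 (385 mg at t=28 h): 385·exp(−0.13863·4) = 221.124 mg/L
C(32) = 0.474 + 15.156 + 27.627 + 87.055 + 221.124 = 351.437 mg/L

351.437 mg/L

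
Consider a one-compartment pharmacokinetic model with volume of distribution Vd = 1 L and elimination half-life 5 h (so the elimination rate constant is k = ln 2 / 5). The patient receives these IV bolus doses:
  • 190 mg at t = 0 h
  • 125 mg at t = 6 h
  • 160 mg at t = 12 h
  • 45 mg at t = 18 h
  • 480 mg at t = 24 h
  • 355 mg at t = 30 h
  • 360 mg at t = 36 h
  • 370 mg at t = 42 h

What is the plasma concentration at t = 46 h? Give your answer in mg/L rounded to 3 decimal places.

k = ln 2 / 5 = 0.13863 per h
Dose 1 (190 mg at t=0 h): 190·exp(−0.13863·46) = 0.323 mg/L
Dose 2 (125 mg at t=6 h): 125·exp(−0.13863·40) = 0.488 mg/L
Dose 3 (160 mg at t=12 h): 160·exp(−0.13863·34) = 1.436 mg/L
Dose 4 (45 mg at t=18 h): 45·exp(−0.13863·28) = 0.928 mg/L
Dose 5 (480 mg at t=24 h): 480·exp(−0.13863·22) = 22.736 mg/L
Dose 6 (355 mg at t=30 h): 355·exp(−0.13863·16) = 38.631 mg/L
Dose 7 (360 mg at t=36 h): 360·exp(−0.13863·10) = 90.000 mg/L
Dose 8 (370 mg at t=42 h): 370·exp(−0.13863·4) = 212.509 mg/L
C(46) = 0.323 + 0.488 + 1.436 + 0.928 + 22.736 + 38.631 + 90.000 + 212.509 = 367.051 mg/L

367.051 mg/L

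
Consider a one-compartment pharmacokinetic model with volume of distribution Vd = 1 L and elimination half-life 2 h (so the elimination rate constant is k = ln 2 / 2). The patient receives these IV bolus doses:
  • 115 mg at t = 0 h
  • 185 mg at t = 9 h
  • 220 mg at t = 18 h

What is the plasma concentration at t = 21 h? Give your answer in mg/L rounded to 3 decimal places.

80.752 mg/L

k = ln 2 / 2 = 0.34657 per h
Dose 1 (115 mg at t=0 h): 115·exp(−0.34657·21) = 0.079 mg/L
Dose 2 (185 mg at t=9 h): 185·exp(−0.34657·12) = 2.891 mg/L
Dose 3 (220 mg at t=18 h): 220·exp(−0.34657·3) = 77.782 mg/L
C(21) = 0.079 + 2.891 + 77.782 = 80.752 mg/L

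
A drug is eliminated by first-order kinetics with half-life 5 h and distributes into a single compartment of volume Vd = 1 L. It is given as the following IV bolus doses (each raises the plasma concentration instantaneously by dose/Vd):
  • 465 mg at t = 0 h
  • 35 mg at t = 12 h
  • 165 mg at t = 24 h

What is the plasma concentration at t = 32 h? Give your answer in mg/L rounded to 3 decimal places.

62.124 mg/L

k = ln 2 / 5 = 0.13863 per h
Dose 1 (465 mg at t=0 h): 465·exp(−0.13863·32) = 5.506 mg/L
Dose 2 (35 mg at t=12 h): 35·exp(−0.13863·20) = 2.188 mg/L
Dose 3 (165 mg at t=24 h): 165·exp(−0.13863·8) = 54.430 mg/L
C(32) = 5.506 + 2.188 + 54.430 = 62.124 mg/L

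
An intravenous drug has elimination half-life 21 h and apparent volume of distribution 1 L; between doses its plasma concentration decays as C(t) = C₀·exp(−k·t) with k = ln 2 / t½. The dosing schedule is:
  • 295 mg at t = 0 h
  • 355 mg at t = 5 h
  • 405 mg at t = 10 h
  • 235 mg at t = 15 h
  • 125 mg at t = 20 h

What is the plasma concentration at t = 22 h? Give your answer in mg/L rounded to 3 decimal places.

k = ln 2 / 21 = 0.03301 per h
Dose 1 (295 mg at t=0 h): 295·exp(−0.03301·22) = 142.711 mg/L
Dose 2 (355 mg at t=5 h): 355·exp(−0.03301·17) = 202.552 mg/L
Dose 3 (405 mg at t=10 h): 405·exp(−0.03301·12) = 272.545 mg/L
Dose 4 (235 mg at t=15 h): 235·exp(−0.03301·7) = 186.520 mg/L
Dose 5 (125 mg at t=20 h): 125·exp(−0.03301·2) = 117.015 mg/L
C(22) = 142.711 + 202.552 + 272.545 + 186.520 + 117.015 = 921.342 mg/L

921.342 mg/L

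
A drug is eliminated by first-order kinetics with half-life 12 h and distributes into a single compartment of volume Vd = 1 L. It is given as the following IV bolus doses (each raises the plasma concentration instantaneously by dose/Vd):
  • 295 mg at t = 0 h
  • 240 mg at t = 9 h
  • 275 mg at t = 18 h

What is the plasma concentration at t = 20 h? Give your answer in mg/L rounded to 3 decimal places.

k = ln 2 / 12 = 0.05776 per h
Dose 1 (295 mg at t=0 h): 295·exp(−0.05776·20) = 92.919 mg/L
Dose 2 (240 mg at t=9 h): 240·exp(−0.05776·11) = 127.136 mg/L
Dose 3 (275 mg at t=18 h): 275·exp(−0.05776·2) = 244.997 mg/L
C(20) = 92.919 + 127.136 + 244.997 = 465.052 mg/L

465.052 mg/L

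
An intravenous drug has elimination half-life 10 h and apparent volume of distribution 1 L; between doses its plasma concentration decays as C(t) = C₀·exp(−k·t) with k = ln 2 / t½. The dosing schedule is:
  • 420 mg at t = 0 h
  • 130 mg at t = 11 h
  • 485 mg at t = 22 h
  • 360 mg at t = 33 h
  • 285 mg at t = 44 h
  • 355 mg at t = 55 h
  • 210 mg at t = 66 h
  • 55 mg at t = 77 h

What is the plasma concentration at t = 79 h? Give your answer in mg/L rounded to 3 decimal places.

k = ln 2 / 10 = 0.06931 per h
Dose 1 (420 mg at t=0 h): 420·exp(−0.06931·79) = 1.758 mg/L
Dose 2 (130 mg at t=11 h): 130·exp(−0.06931·68) = 1.167 mg/L
Dose 3 (485 mg at t=22 h): 485·exp(−0.06931·57) = 9.330 mg/L
Dose 4 (360 mg at t=33 h): 360·exp(−0.06931·46) = 14.844 mg/L
Dose 5 (285 mg at t=44 h): 285·exp(−0.06931·35) = 25.191 mg/L
Dose 6 (355 mg at t=55 h): 355·exp(−0.06931·24) = 67.260 mg/L
Dose 7 (210 mg at t=66 h): 210·exp(−0.06931·13) = 85.287 mg/L
Dose 8 (55 mg at t=77 h): 55·exp(−0.06931·2) = 47.880 mg/L
C(79) = 1.758 + 1.167 + 9.330 + 14.844 + 25.191 + 67.260 + 85.287 + 47.880 = 252.717 mg/L

252.717 mg/L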